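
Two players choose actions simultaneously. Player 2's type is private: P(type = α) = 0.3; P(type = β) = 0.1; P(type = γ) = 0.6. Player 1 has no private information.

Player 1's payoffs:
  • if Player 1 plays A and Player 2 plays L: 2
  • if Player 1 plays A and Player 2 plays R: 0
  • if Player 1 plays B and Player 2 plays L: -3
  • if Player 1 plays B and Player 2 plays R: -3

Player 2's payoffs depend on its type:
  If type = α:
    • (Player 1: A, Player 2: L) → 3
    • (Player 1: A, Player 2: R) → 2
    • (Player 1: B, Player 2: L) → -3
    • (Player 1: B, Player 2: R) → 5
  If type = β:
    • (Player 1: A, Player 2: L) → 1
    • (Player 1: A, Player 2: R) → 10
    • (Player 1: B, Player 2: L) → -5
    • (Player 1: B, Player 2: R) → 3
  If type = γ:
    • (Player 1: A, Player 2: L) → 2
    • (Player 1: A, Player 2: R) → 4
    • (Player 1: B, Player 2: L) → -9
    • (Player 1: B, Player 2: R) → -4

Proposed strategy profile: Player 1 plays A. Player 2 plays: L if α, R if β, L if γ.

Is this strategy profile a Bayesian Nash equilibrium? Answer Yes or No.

No

Player 1 plays A: E[A] = 0.3·(2) + 0.1·(0) + 0.6·(2) = 1.8; E[B] = -3. Best-responding. ✓
Player 2 (type α), facing A: L gives 3, R gives 2. Proposed L is best. ✓
Player 2 (type β), facing A: L gives 1, R gives 10. Proposed R is best. ✓
Player 2 (type γ), facing A: L gives 2, R gives 4. Proposed L is not best — profitable deviation exists. ✗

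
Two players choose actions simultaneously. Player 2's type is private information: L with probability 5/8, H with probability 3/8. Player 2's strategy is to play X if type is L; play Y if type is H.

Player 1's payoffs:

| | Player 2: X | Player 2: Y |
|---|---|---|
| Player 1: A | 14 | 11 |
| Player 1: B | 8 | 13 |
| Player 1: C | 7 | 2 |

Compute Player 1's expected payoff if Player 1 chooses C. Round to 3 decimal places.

5.125

E[C] = 5/8·7 + 3/8·2 = 35/8 + 3/4 = 41/8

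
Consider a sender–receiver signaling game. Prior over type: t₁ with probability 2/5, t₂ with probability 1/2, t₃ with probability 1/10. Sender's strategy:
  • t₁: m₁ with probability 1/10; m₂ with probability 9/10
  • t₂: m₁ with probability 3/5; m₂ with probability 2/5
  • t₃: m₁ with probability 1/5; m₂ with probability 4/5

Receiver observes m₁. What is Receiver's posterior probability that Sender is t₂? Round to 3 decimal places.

0.833

P(m₁) = (2/5)·(1/10) + (1/2)·(3/5) + (1/10)·(1/5) = 9/25
P(t₂ | m₁) = ((1/2)·(3/5)) / (9/25) = (3/10) / (9/25) = 5/6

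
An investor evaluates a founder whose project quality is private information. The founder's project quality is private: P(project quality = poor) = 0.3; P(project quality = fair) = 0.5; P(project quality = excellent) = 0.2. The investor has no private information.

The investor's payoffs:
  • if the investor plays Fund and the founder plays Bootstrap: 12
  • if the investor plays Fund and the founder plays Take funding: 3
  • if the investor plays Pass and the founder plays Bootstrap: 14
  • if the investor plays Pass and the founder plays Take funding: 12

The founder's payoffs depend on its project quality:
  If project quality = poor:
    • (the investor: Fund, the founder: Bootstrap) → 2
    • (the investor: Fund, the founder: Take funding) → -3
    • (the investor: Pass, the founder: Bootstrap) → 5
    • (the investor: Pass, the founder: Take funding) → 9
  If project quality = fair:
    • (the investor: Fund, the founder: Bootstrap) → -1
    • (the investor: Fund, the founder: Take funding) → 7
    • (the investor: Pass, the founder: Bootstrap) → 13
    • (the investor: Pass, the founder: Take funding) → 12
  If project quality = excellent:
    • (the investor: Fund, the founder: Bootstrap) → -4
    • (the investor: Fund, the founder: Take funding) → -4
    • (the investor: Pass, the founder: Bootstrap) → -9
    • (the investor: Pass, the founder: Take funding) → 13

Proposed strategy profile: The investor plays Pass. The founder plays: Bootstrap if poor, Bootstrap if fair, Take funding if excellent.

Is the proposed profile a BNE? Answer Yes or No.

No

The investor plays Pass: E[Pass] = 0.3·(14) + 0.5·(14) + 0.2·(12) = 13.6; E[Fund] = 10.2. Best-responding. ✓
The founder (project quality poor), facing Pass: Bootstrap gives 5, Take funding gives 9. Proposed Bootstrap is not best — profitable deviation exists. ✗
The founder (project quality fair), facing Pass: Bootstrap gives 13, Take funding gives 12. Proposed Bootstrap is best. ✓
The founder (project quality excellent), facing Pass: Bootstrap gives -9, Take funding gives 13. Proposed Take funding is best. ✓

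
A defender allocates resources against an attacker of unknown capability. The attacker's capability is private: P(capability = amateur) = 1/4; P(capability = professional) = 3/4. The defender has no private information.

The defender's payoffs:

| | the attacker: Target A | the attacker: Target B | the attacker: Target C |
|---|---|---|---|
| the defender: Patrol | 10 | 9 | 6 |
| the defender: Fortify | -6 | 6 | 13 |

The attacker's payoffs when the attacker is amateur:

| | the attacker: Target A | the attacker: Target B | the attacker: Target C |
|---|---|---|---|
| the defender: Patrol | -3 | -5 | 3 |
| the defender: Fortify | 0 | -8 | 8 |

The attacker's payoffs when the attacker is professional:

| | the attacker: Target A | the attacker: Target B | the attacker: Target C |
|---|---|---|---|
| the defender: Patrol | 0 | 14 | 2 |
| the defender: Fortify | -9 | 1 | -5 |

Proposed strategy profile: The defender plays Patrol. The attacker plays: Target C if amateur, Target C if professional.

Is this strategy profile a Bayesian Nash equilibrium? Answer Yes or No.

A profile is a BNE iff every type of every player is best-responding given beliefs about the other side.
The defender plays Patrol: E[Patrol] = 1/4·(6) + 3/4·(6) = 6; E[Fortify] = 13. Not best-responding. ✗
The attacker (capability amateur), facing Patrol: Target A gives -3, Target B gives -5, Target C gives 3. Proposed Target C is best. ✓
The attacker (capability professional), facing Patrol: Target A gives 0, Target B gives 14, Target C gives 2. Proposed Target C is not best — profitable deviation exists. ✗

No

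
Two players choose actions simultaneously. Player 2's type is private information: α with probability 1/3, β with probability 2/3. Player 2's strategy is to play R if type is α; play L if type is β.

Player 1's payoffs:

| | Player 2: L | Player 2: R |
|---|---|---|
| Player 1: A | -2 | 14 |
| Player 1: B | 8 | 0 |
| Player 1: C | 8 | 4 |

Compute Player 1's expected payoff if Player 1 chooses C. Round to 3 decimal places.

E[C] = 1/3·4 + 2/3·8 = 4/3 + 16/3 = 20/3

6.667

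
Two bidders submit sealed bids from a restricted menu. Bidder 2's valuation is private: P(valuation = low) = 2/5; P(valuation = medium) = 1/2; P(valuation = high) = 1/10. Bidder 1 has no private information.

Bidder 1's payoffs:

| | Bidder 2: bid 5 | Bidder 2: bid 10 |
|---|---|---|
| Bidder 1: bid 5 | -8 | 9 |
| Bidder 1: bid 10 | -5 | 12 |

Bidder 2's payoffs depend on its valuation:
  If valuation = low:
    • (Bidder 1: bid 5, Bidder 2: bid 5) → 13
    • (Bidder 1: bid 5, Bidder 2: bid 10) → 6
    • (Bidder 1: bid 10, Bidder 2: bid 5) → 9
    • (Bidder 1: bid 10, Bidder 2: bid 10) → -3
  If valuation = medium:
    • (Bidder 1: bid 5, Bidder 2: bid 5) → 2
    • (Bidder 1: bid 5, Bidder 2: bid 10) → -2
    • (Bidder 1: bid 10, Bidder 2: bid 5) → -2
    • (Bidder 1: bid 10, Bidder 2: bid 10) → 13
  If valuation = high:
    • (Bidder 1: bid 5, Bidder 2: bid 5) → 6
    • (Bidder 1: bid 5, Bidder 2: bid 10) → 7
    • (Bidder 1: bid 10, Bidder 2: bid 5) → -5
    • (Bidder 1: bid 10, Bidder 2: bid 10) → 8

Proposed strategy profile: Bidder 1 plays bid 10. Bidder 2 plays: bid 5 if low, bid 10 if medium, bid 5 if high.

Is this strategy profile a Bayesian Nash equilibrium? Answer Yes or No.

Bidder 1 plays bid 10: E[bid 10] = 2/5·(-5) + 1/2·(12) + 1/10·(-5) = 7/2; E[bid 5] = 1/2. Best-responding. ✓
Bidder 2 (valuation low), facing bid 10: bid 5 gives 9, bid 10 gives -3. Proposed bid 5 is best. ✓
Bidder 2 (valuation medium), facing bid 10: bid 5 gives -2, bid 10 gives 13. Proposed bid 10 is best. ✓
Bidder 2 (valuation high), facing bid 10: bid 5 gives -5, bid 10 gives 8. Proposed bid 5 is not best — profitable deviation exists. ✗

No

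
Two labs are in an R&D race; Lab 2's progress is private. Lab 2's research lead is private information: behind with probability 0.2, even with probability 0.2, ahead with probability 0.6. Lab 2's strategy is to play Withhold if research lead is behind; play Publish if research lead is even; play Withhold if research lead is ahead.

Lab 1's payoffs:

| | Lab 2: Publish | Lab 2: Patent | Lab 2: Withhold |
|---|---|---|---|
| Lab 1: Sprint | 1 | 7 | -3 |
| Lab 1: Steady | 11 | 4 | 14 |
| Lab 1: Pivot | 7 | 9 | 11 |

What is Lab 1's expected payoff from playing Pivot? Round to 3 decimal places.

E[Pivot] = 0.2·11 + 0.2·7 + 0.6·11 = 2.2 + 1.4 + 6.6 = 10.2

10.200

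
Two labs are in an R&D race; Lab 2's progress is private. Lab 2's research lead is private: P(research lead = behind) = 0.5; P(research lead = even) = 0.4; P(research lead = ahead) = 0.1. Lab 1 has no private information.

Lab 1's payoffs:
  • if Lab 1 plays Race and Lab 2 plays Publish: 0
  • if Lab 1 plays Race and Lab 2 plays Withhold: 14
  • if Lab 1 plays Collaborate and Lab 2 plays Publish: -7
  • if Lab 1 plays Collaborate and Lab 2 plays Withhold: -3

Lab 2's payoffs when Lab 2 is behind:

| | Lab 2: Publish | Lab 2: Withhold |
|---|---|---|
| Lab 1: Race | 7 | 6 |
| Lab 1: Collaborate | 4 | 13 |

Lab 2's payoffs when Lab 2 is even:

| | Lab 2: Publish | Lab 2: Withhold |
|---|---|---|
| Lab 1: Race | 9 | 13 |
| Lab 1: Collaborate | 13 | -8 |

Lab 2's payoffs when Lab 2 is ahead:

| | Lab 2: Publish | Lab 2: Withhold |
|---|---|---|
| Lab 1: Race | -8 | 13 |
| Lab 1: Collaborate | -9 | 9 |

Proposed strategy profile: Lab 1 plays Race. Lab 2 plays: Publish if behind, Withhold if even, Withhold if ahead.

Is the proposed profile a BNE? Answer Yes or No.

A profile is a BNE iff every type of every player is best-responding given beliefs about the other side.
Lab 1 plays Race: E[Race] = 0.5·(0) + 0.4·(14) + 0.1·(14) = 7; E[Collaborate] = -5. Best-responding. ✓
Lab 2 (research lead behind), facing Race: Publish gives 7, Withhold gives 6. Proposed Publish is best. ✓
Lab 2 (research lead even), facing Race: Publish gives 9, Withhold gives 13. Proposed Withhold is best. ✓
Lab 2 (research lead ahead), facing Race: Publish gives -8, Withhold gives 13. Proposed Withhold is best. ✓

Yes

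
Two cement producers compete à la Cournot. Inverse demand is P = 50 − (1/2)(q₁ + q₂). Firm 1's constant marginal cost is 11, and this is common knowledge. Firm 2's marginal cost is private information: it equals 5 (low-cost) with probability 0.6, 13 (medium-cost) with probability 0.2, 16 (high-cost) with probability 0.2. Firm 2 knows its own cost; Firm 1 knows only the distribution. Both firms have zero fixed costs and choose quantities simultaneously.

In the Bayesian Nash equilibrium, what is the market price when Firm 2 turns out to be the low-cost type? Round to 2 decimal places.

Type-c best response for Firm 2: q₂(c) = (50 − c) − q₁/2.
Firm 1 maximizes expected profit; its first-order condition is 50 − q₁ − (1/2)E[q₂] − 11 = 0.
Substituting E[q₂] and solving: E[c₂] = 8.8, so q₁ = (50 − 2·11 + 8.8)/(3/2) = 24.5333.
q₂(low-cost) = 32.7333, so P = 50 − (1/2)·(24.5333 + 32.7333) = 21.3667.

21.37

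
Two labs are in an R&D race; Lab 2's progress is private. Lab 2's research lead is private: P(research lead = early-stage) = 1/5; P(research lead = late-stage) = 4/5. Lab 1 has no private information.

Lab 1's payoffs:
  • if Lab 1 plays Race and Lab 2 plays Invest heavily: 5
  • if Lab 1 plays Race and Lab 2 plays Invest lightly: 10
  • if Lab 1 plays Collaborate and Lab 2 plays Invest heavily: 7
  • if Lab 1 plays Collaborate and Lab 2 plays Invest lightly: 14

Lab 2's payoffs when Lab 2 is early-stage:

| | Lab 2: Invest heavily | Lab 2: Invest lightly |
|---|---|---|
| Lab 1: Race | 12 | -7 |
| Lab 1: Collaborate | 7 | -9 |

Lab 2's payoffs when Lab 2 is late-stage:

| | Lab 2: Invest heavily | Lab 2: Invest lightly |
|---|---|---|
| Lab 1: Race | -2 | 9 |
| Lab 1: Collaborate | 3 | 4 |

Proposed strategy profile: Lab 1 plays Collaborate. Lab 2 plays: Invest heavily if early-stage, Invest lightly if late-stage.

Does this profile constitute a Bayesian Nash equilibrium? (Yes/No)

Lab 1 plays Collaborate: E[Collaborate] = 1/5·(7) + 4/5·(14) = 63/5; E[Race] = 9. Best-responding. ✓
Lab 2 (research lead early-stage), facing Collaborate: Invest heavily gives 7, Invest lightly gives -9. Proposed Invest heavily is best. ✓
Lab 2 (research lead late-stage), facing Collaborate: Invest heavily gives 3, Invest lightly gives 4. Proposed Invest lightly is best. ✓

Yes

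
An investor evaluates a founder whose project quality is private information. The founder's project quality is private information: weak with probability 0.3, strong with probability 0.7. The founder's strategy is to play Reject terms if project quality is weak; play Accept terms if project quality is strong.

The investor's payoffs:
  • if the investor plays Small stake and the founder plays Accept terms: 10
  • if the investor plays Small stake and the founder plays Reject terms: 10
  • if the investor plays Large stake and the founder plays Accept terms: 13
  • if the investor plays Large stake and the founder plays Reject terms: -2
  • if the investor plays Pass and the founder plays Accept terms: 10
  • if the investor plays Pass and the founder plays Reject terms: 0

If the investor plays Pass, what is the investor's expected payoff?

E[Pass] = 0.3·0 + 0.7·10 = 0 + 7 = 7

7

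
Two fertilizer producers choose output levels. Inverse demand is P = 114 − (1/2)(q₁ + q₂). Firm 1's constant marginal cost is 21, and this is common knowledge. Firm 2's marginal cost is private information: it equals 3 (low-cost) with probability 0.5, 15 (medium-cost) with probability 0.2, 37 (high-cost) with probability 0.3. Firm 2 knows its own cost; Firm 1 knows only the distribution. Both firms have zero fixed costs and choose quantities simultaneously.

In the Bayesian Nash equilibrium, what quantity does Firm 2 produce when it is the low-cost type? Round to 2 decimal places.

81.80

Each type of Firm 2 best-responds to q₁; Firm 1 best-responds to the expected q₂ over Firm 2's types.
Firm 2 with cost c maximizes (114 − (1/2)(q₁+q₂) − c)·q₂, giving q₂(c) = (114 − c − (1/2)q₁).
E[c₂] = 0.5·3 + 0.2·15 + 0.3·37 = 15.6
Firm 1's FOC against E[q₂] yields q₁ = (114 − 2·21 + E[c₂])/(3/2) = (114 − 42 + 15.6)/(3/2) = 58.4.
q₂(low-cost) = (114 − 3 − (1/2)·58.4) = 81.8.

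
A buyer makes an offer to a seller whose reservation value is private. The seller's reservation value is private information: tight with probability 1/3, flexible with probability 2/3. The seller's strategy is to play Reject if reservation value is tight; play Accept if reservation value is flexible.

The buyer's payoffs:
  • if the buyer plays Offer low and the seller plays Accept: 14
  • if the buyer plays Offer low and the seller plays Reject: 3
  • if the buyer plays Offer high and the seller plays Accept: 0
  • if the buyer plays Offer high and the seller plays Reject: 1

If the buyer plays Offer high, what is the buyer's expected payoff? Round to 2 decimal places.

E[Offer high] = 1/3·1 + 2/3·0 = 1/3 + 0 = 1/3

0.33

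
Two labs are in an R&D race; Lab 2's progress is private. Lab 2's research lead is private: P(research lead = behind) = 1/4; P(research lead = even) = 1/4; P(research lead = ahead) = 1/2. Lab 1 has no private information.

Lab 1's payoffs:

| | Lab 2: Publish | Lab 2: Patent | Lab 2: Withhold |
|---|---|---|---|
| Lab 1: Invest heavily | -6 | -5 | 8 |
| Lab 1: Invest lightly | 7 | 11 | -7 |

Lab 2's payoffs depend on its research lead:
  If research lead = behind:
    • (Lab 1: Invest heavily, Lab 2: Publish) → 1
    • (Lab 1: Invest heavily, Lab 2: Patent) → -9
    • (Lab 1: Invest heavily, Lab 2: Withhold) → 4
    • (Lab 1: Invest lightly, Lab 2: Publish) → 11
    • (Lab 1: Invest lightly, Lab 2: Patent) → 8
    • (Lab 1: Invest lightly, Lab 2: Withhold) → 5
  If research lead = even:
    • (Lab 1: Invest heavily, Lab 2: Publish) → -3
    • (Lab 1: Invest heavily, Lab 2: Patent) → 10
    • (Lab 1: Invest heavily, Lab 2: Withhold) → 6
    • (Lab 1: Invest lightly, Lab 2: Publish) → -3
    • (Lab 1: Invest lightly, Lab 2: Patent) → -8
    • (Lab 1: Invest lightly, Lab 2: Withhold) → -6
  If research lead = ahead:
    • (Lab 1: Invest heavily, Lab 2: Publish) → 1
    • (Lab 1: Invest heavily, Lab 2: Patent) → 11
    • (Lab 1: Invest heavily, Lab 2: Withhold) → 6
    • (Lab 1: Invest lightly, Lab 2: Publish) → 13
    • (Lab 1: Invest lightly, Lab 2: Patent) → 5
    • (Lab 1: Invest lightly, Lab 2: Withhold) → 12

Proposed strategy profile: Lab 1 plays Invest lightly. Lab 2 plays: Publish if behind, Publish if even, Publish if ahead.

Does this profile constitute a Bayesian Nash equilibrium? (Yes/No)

A profile is a BNE iff every type of every player is best-responding given beliefs about the other side.
Lab 1 plays Invest lightly: E[Invest lightly] = 1/4·(7) + 1/4·(7) + 1/2·(7) = 7; E[Invest heavily] = -6. Best-responding. ✓
Lab 2 (research lead behind), facing Invest lightly: Publish gives 11, Patent gives 8, Withhold gives 5. Proposed Publish is best. ✓
Lab 2 (research lead even), facing Invest lightly: Publish gives -3, Patent gives -8, Withhold gives -6. Proposed Publish is best. ✓
Lab 2 (research lead ahead), facing Invest lightly: Publish gives 13, Patent gives 5, Withhold gives 12. Proposed Publish is best. ✓

Yes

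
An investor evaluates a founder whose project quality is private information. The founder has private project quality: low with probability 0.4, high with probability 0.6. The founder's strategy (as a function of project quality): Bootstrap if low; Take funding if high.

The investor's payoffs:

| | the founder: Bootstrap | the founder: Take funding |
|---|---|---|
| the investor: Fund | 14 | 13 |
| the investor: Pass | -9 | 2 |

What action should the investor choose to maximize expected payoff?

Fund

E[Fund] = 0.4·(14) + 0.6·(13) = 13.4
E[Pass] = 0.4·(-9) + 0.6·(2) = -2.4
Best response: Fund (13.4 is the largest).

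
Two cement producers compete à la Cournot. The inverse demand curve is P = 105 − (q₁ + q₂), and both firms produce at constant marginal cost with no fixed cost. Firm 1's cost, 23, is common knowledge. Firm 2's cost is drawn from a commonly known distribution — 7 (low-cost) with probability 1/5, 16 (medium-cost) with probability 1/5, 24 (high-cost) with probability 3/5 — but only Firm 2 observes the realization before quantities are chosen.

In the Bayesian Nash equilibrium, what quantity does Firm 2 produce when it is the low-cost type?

36

Type-c best response for Firm 2: q₂(c) = (105 − c)/2 − q₁/2.
Firm 1 maximizes expected profit; its first-order condition is 105 − 2q₁ − E[q₂] − 23 = 0.
Substituting E[q₂] and solving: E[c₂] = 19, so q₁ = (105 − 2·23 + 19)/3 = 26.
q₂(low-cost) = (105 − 7 − 26)/2 = 36.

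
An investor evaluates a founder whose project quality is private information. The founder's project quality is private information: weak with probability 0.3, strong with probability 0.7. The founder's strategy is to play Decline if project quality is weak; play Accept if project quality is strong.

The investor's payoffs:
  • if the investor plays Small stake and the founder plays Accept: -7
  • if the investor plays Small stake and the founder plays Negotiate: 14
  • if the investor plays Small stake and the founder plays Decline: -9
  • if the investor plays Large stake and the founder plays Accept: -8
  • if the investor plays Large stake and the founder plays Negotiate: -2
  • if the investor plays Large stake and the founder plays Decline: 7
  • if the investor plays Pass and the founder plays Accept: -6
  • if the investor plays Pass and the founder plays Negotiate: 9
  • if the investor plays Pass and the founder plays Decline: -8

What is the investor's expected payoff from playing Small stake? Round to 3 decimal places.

-7.600

Take the expectation over the founder's project quality, weighting each type's action by its prior probability.
E[Small stake] = 0.3·(-9) + 0.7·(-7) = (-2.7) + (-4.9) = -7.6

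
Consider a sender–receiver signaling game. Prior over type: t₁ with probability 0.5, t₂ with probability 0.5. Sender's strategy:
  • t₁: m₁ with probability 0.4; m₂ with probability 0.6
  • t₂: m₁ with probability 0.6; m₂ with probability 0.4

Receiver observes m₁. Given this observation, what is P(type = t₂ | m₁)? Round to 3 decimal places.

0.600

P(m₁) = 0.5·0.4 + 0.5·0.6 = 0.5
P(t₂ | m₁) = (0.5·0.6) / 0.5 = 0.3 / 0.5 = 0.6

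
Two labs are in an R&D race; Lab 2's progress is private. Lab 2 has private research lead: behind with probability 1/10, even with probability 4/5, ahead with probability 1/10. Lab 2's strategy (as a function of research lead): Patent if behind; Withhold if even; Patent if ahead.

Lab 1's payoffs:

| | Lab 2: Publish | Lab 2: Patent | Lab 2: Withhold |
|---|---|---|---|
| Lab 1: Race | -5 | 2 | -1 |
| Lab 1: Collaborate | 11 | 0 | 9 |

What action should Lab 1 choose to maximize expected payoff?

E[Race] = 1/10·(2) + 4/5·(-1) + 1/10·(2) = -2/5
E[Collaborate] = 1/10·(0) + 4/5·(9) + 1/10·(0) = 36/5
Best response: Collaborate (36/5 is the largest).

Collaborate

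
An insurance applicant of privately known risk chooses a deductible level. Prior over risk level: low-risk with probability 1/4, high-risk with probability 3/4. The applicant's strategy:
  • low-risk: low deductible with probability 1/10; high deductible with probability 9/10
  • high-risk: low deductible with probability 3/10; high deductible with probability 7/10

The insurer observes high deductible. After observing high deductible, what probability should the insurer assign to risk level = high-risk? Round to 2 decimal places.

0.70

Apply Bayes' rule using the sender's strategy as the likelihood.
P(high deductible) = (1/4)·(9/10) + (3/4)·(7/10) = 3/4
P(high-risk | high deductible) = ((3/4)·(7/10)) / (3/4) = (21/40) / (3/4) = 7/10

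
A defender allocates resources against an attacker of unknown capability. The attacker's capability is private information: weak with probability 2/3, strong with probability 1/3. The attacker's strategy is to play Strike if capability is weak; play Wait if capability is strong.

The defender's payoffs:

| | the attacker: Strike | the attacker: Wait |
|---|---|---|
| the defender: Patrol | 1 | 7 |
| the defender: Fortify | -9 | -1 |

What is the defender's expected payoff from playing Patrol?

3

E[Patrol] = 2/3·1 + 1/3·7 = 2/3 + 7/3 = 3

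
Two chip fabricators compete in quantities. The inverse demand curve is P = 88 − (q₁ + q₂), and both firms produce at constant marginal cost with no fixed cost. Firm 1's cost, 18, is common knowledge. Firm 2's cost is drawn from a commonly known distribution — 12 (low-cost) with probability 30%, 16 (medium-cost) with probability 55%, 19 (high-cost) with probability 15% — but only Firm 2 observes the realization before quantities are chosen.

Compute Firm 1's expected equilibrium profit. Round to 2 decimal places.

502.51

Type-c best response for Firm 2: q₂(c) = (88 − c)/2 − q₁/2.
Firm 1 maximizes expected profit; its first-order condition is 88 − 2q₁ − E[q₂] − 18 = 0.
Substituting E[q₂] and solving: E[c₂] = 15.25, so q₁ = (88 − 2·18 + 15.25)/3 = 22.4167.
E[P] = 88 − (q₁ + E[q₂]) = 40.4167; Firm 1's expected profit = (E[P] − 18)·q₁ = (40.4167 − 18)·22.4167 = 502.507.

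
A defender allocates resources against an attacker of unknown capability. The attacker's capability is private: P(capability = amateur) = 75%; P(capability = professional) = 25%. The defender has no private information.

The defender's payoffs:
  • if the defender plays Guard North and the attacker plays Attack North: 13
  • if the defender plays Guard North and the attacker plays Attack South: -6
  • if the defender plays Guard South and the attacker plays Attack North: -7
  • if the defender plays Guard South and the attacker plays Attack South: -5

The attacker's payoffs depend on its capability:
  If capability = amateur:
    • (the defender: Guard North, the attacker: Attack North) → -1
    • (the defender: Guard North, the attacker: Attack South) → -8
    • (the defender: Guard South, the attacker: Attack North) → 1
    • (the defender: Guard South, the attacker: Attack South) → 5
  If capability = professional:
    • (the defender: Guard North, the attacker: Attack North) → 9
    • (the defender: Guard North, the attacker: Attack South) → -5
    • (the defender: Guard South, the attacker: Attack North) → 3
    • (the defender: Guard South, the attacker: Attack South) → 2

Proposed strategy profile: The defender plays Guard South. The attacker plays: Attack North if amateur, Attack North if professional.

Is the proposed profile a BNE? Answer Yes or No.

A profile is a BNE iff every type of every player is best-responding given beliefs about the other side.
The defender plays Guard South: E[Guard South] = 0.75·(-7) + 0.25·(-7) = -7; E[Guard North] = 13. Not best-responding. ✗
The attacker (capability amateur), facing Guard South: Attack North gives 1, Attack South gives 5. Proposed Attack North is not best — profitable deviation exists. ✗
The attacker (capability professional), facing Guard South: Attack North gives 3, Attack South gives 2. Proposed Attack North is best. ✓

No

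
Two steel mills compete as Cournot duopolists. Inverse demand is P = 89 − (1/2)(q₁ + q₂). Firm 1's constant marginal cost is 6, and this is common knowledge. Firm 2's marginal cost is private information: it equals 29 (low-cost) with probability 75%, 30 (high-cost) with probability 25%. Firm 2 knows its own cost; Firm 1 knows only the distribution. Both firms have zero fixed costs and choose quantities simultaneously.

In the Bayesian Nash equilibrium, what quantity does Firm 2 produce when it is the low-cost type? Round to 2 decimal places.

Firm 2 with cost c maximizes (89 − (1/2)(q₁+q₂) − c)·q₂, giving q₂(c) = (89 − c − (1/2)q₁).
E[c₂] = 0.75·29 + 0.25·30 = 29.25
Firm 1's FOC against E[q₂] yields q₁ = (89 − 2·6 + E[c₂])/(3/2) = (89 − 12 + 29.25)/(3/2) = 70.8333.
q₂(low-cost) = (89 − 29 − (1/2)·70.8333) = 24.5833.

24.58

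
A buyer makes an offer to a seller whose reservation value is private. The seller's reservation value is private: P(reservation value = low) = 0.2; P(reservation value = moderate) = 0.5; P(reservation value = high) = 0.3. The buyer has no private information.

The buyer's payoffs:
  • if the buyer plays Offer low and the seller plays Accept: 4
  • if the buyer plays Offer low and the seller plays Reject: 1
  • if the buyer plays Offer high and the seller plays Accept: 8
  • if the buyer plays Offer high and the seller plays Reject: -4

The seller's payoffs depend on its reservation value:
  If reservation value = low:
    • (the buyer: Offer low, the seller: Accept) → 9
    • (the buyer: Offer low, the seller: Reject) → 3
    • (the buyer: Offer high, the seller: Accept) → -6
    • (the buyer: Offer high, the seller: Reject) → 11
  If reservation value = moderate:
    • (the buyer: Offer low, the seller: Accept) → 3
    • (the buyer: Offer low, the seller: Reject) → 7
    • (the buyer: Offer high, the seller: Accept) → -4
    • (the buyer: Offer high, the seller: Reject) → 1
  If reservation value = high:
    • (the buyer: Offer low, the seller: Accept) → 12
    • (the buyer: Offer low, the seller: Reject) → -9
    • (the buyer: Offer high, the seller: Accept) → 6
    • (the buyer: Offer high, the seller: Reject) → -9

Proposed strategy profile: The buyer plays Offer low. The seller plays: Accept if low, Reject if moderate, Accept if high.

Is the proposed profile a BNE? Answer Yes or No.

A profile is a BNE iff every type of every player is best-responding given beliefs about the other side.
The buyer plays Offer low: E[Offer low] = 0.2·(4) + 0.5·(1) + 0.3·(4) = 2.5; E[Offer high] = 2. Best-responding. ✓
The seller (reservation value low), facing Offer low: Accept gives 9, Reject gives 3. Proposed Accept is best. ✓
The seller (reservation value moderate), facing Offer low: Accept gives 3, Reject gives 7. Proposed Reject is best. ✓
The seller (reservation value high), facing Offer low: Accept gives 12, Reject gives -9. Proposed Accept is best. ✓

Yes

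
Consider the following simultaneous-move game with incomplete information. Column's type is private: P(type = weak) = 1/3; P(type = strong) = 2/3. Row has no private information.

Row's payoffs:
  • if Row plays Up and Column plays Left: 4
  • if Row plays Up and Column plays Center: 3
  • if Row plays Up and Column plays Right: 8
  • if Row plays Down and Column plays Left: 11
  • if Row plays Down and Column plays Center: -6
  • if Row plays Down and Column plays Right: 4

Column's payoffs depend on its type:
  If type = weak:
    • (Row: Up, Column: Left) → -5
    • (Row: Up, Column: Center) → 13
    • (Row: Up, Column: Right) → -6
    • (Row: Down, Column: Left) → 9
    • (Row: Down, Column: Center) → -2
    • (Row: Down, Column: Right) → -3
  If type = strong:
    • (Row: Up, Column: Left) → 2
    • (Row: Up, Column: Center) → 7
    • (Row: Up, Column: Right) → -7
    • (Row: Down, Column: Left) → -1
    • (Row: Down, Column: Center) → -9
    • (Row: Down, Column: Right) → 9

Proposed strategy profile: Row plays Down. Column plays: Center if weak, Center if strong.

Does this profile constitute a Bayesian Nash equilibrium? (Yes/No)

No

Row plays Down: E[Down] = 1/3·(-6) + 2/3·(-6) = -6; E[Up] = 3. Not best-responding. ✗
Column (type weak), facing Down: Left gives 9, Center gives -2, Right gives -3. Proposed Center is not best — profitable deviation exists. ✗
Column (type strong), facing Down: Left gives -1, Center gives -9, Right gives 9. Proposed Center is not best — profitable deviation exists. ✗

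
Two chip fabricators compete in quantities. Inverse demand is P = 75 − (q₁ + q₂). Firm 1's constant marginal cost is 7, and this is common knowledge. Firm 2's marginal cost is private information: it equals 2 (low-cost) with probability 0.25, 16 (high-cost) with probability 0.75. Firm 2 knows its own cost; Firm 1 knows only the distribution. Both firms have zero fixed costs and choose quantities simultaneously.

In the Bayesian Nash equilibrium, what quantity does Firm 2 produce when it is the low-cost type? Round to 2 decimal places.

Firm 2 with cost c maximizes (75 − (q₁+q₂) − c)·q₂, giving q₂(c) = (75 − c − q₁)/2.
E[c₂] = 0.25·2 + 0.75·16 = 12.5
Firm 1's FOC against E[q₂] yields q₁ = (75 − 2·7 + E[c₂])/3 = (75 − 14 + 12.5)/3 = 24.5.
q₂(low-cost) = (75 − 2 − 24.5)/2 = 24.25.

24.25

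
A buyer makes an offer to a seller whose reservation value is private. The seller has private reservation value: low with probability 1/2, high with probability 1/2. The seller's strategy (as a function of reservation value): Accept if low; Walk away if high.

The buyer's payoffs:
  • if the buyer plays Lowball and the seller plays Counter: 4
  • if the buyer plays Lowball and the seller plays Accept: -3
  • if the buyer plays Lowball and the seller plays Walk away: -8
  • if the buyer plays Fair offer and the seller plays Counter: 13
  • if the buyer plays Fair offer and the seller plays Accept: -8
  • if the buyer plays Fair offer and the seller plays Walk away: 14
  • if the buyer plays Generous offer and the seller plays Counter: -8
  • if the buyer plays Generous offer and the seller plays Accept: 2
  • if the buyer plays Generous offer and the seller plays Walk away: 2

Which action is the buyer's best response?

E[Lowball] = 1/2·(-3) + 1/2·(-8) = -11/2
E[Fair offer] = 1/2·(-8) + 1/2·(14) = 3
E[Generous offer] = 1/2·(2) + 1/2·(2) = 2
Best response: Fair offer (3 is the largest).

Fair offer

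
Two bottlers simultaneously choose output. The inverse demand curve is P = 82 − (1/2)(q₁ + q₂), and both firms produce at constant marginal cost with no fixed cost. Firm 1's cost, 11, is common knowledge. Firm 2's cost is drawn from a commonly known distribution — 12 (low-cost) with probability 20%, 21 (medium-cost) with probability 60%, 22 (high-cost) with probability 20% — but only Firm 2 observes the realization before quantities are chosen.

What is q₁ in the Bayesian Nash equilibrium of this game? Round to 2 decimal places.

52.93

Type-c best response for Firm 2: q₂(c) = (82 − c) − q₁/2.
Firm 1 maximizes expected profit; its first-order condition is 82 − q₁ − (1/2)E[q₂] − 11 = 0.
Substituting E[q₂] and solving: E[c₂] = 19.4, so q₁ = (82 − 2·11 + 19.4)/(3/2) = 52.9333.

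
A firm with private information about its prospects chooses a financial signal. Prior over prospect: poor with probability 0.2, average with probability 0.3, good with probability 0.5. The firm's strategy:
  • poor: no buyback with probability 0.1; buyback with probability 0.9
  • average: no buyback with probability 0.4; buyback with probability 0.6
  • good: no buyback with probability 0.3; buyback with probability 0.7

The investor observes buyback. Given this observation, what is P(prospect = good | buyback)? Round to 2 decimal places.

P(buyback) = 0.2·0.9 + 0.3·0.6 + 0.5·0.7 = 0.71
P(good | buyback) = (0.5·0.7) / 0.71 = 0.35 / 0.71 = 0.492958

0.49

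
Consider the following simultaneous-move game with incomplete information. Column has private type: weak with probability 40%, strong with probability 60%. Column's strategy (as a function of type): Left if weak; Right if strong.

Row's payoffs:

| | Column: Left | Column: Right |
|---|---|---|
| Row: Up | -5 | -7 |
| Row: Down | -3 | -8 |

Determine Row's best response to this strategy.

E[Up] = 0.4·(-5) + 0.6·(-7) = -6.2
E[Down] = 0.4·(-3) + 0.6·(-8) = -6
Best response: Down (-6 is the largest).

Down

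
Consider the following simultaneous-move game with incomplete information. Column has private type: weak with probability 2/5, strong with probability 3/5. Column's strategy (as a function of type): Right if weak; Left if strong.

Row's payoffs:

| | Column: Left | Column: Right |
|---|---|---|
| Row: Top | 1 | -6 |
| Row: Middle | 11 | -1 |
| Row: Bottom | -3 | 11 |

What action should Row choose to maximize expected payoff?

E[Top] = 2/5·(-6) + 3/5·(1) = -9/5
E[Middle] = 2/5·(-1) + 3/5·(11) = 31/5
E[Bottom] = 2/5·(11) + 3/5·(-3) = 13/5
Best response: Middle (31/5 is the largest).

Middle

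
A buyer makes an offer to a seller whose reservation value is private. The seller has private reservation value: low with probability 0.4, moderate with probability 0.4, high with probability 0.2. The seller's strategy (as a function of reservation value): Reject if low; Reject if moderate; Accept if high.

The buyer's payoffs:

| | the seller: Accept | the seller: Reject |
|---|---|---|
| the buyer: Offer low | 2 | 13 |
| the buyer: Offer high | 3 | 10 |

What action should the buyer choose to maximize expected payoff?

Compute the buyer's expected payoff for each action, taking the expectation over the seller's type.
E[Offer low] = 0.4·(13) + 0.4·(13) + 0.2·(2) = 10.8
E[Offer high] = 0.4·(10) + 0.4·(10) + 0.2·(3) = 8.6
Best response: Offer low (10.8 is the largest).

Offer low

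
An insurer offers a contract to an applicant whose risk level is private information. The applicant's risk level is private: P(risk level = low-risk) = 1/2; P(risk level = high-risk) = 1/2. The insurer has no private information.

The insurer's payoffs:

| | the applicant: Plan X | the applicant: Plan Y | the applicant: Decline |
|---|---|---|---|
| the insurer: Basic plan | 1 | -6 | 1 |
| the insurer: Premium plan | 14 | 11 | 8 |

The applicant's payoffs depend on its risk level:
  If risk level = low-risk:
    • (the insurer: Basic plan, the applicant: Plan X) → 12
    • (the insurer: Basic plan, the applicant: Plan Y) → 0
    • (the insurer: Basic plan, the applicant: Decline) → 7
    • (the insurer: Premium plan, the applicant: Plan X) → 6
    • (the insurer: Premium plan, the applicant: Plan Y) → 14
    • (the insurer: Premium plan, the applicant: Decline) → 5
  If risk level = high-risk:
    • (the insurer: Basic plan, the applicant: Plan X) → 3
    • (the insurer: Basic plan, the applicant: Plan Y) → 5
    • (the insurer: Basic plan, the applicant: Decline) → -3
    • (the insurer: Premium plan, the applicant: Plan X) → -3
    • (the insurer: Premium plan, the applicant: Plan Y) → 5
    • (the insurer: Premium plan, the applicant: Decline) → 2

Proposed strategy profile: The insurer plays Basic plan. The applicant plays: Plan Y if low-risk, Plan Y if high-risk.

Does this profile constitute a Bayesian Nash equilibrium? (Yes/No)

The insurer plays Basic plan: E[Basic plan] = 1/2·(-6) + 1/2·(-6) = -6; E[Premium plan] = 11. Not best-responding. ✗
The applicant (risk level low-risk), facing Basic plan: Plan X gives 12, Plan Y gives 0, Decline gives 7. Proposed Plan Y is not best — profitable deviation exists. ✗
The applicant (risk level high-risk), facing Basic plan: Plan X gives 3, Plan Y gives 5, Decline gives -3. Proposed Plan Y is best. ✓

No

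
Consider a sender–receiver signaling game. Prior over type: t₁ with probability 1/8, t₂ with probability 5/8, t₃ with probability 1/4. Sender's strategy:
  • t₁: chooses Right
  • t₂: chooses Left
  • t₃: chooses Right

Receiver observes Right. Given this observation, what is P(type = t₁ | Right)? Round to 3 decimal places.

Apply Bayes' rule using the sender's strategy as the likelihood.
P(Right) = (1/8)·1 + (5/8)·0 + (1/4)·1 = 3/8
P(t₁ | Right) = ((1/8)·1) / (3/8) = (1/8) / (3/8) = 1/3

0.333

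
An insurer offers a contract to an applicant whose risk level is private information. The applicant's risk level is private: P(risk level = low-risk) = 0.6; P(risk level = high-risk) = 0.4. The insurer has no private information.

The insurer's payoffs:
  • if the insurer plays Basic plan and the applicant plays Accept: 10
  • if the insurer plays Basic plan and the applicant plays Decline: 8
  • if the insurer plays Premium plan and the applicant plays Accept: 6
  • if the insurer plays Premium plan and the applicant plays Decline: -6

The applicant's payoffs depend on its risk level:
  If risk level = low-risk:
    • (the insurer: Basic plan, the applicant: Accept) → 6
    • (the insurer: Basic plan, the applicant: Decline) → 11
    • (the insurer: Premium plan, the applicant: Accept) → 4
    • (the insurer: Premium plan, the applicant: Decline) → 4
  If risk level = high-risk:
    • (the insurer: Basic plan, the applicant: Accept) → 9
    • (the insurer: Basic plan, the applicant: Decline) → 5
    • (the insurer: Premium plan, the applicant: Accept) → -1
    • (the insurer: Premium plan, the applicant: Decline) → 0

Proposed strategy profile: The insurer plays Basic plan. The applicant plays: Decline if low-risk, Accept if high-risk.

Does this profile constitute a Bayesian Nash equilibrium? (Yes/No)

The insurer plays Basic plan: E[Basic plan] = 0.6·(8) + 0.4·(10) = 8.8; E[Premium plan] = -1.2. Best-responding. ✓
The applicant (risk level low-risk), facing Basic plan: Accept gives 6, Decline gives 11. Proposed Decline is best. ✓
The applicant (risk level high-risk), facing Basic plan: Accept gives 9, Decline gives 5. Proposed Accept is best. ✓

Yes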